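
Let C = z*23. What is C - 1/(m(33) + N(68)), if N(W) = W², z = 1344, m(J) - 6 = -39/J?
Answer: 1573946293/50917 ≈ 30912.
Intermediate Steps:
m(J) = 6 - 39/J
C = 30912 (C = 1344*23 = 30912)
C - 1/(m(33) + N(68)) = 30912 - 1/((6 - 39/33) + 68²) = 30912 - 1/((6 - 39*1/33) + 4624) = 30912 - 1/((6 - 13/11) + 4624) = 30912 - 1/(53/11 + 4624) = 30912 - 1/50917/11 = 30912 - 1*11/50917 = 30912 - 11/50917 = 1573946293/50917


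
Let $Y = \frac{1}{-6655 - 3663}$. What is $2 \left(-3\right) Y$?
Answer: $\frac{3}{5159} \approx 0.00058151$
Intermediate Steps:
$Y = - \frac{1}{10318}$ ($Y = \frac{1}{-10318} = - \frac{1}{10318} \approx -9.6918 \cdot 10^{-5}$)
$2 \left(-3\right) Y = 2 \left(-3\right) \left(- \frac{1}{10318}\right) = \left(-6\right) \left(- \frac{1}{10318}\right) = \frac{3}{5159}$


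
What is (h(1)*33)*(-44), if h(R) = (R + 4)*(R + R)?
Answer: -14520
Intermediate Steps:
h(R) = 2*R*(4 + R) (h(R) = (4 + R)*(2*R) = 2*R*(4 + R))
(h(1)*33)*(-44) = ((2*1*(4 + 1))*33)*(-44) = ((2*1*5)*33)*(-44) = (10*33)*(-44) = 330*(-44) = -14520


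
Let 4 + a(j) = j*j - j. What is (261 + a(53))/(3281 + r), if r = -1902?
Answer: 3013/1379 ≈ 2.1849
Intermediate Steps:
a(j) = -4 + j² - j (a(j) = -4 + (j*j - j) = -4 + (j² - j) = -4 + j² - j)
(261 + a(53))/(3281 + r) = (261 + (-4 + 53² - 1*53))/(3281 - 1902) = (261 + (-4 + 2809 - 53))/1379 = (261 + 2752)*(1/1379) = 3013*(1/1379) = 3013/1379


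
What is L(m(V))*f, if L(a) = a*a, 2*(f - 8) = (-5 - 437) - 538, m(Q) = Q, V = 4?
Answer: -7712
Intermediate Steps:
f = -482 (f = 8 + ((-5 - 437) - 538)/2 = 8 + (-442 - 538)/2 = 8 + (½)*(-980) = 8 - 490 = -482)
L(a) = a²
L(m(V))*f = 4²*(-482) = 16*(-482) = -7712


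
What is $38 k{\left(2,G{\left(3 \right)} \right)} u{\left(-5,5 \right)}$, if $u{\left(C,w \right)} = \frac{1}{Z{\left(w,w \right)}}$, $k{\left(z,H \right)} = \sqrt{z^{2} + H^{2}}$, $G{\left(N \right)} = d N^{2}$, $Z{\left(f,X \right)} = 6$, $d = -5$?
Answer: $\frac{19 \sqrt{2029}}{3} \approx 285.28$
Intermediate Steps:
$G{\left(N \right)} = - 5 N^{2}$
$k{\left(z,H \right)} = \sqrt{H^{2} + z^{2}}$
$u{\left(C,w \right)} = \frac{1}{6}$
$38 k{\left(2,G{\left(3 \right)} \right)} u{\left(-5,5 \right)} = 38 \sqrt{\left(- 5 \cdot 3^{2}\right)^{2} + 2^{2}} \cdot \frac{1}{6} = 38 \sqrt{\left(\left(-5\right) 9\right)^{2} + 4} \cdot \frac{1}{6} = 38 \sqrt{\left(-45\right)^{2} + 4} \cdot \frac{1}{6} = 38 \sqrt{2025 + 4} \cdot \frac{1}{6} = 38 \sqrt{2029} \cdot \frac{1}{6} = \frac{19 \sqrt{2029}}{3}$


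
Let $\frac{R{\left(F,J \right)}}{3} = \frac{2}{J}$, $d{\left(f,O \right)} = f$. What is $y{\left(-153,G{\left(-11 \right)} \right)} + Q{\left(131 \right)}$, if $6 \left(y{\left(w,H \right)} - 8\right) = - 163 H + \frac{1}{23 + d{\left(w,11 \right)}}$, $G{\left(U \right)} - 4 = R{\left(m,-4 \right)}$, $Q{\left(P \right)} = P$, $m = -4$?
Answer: $\frac{13861}{195} \approx 71.082$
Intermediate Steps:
$R{\left(F,J \right)} = \frac{6}{J}$ ($R{\left(F,J \right)} = 3 \frac{2}{J} = \frac{6}{J}$)
$G{\left(U \right)} = \frac{5}{2}$ ($G{\left(U \right)} = 4 + \frac{6}{-4} = 4 + 6 \left(- \frac{1}{4}\right) = 4 - \frac{3}{2} = \frac{5}{2}$)
$y{\left(w,H \right)} = 8 - \frac{163 H}{6} + \frac{1}{6 \left(23 + w\right)}$ ($y{\left(w,H \right)} = 8 + \frac{- 163 H + \frac{1}{23 + w}}{6} = 8 + \frac{\frac{1}{23 + w} - 163 H}{6} = 8 - \left(- \frac{1}{6 \left(23 + w\right)} + \frac{163 H}{6}\right) = 8 - \frac{163 H}{6} + \frac{1}{6 \left(23 + w\right)}$)
$y{\left(-153,G{\left(-11 \right)} \right)} + Q{\left(131 \right)} = \frac{1105 - \frac{18745}{2} + 48 \left(-153\right) - \frac{815}{2} \left(-153\right)}{6 \left(23 - 153\right)} + 131 = \frac{1105 - \frac{18745}{2} - 7344 + \frac{124695}{2}}{6 \left(-130\right)} + 131 = \frac{1}{6} \left(- \frac{1}{130}\right) 46736 + 131 = - \frac{11684}{195} + 131 = \frac{13861}{195}$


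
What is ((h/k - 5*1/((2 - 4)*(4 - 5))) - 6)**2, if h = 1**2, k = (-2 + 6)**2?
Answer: 18225/256 ≈ 71.191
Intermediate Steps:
k = 16 (k = 4**2 = 16)
h = 1
((h/k - 5*1/((2 - 4)*(4 - 5))) - 6)**2 = ((1/16 - 5*1/((2 - 4)*(4 - 5))) - 6)**2 = ((1*(1/16) - 5/((-2*(-1)))) - 6)**2 = ((1/16 - 5/2) - 6)**2 = (-39/16 - 6)**2 = (-135/16)**2 = 18225/256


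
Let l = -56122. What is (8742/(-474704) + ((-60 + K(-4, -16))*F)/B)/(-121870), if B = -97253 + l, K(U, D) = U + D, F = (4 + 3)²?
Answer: -52003543/887307756762000 ≈ -5.8608e-8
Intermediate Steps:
F = 49 (F = 7² = 49)
K(U, D) = D + U
B = -153375 (B = -97253 - 56122 = -153375)
(8742/(-474704) + ((-60 + K(-4, -16))*F)/B)/(-121870) = (8742/(-474704) + ((-60 + (-16 - 4))*49)/(-153375))/(-121870) = (8742*(-1/474704) + ((-60 - 20)*49)*(-1/153375))*(-1/121870) = (-4371/237352 - 80*49*(-1/153375))*(-1/121870) = (-4371/237352 - 3920*(-1/153375))*(-1/121870) = (-4371/237352 + 784/30675)*(-1/121870) = (52003543/7280772600)*(-1/121870) = -52003543/887307756762000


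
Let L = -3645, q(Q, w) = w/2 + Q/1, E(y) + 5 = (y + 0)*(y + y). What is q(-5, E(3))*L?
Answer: -10935/2 ≈ -5467.5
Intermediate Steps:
E(y) = -5 + 2*y² (E(y) = -5 + (y + 0)*(y + y) = -5 + y*(2*y) = -5 + 2*y²)
q(Q, w) = Q + w/2 (q(Q, w) = w*(½) + Q*1 = w/2 + Q = Q + w/2)
q(-5, E(3))*L = (-5 + (-5 + 2*3²)/2)*(-3645) = (-5 + (-5 + 2*9)/2)*(-3645) = (-5 + (-5 + 18)/2)*(-3645) = (-5 + (½)*13)*(-3645) = (-5 + 13/2)*(-3645) = (3/2)*(-3645) = -10935/2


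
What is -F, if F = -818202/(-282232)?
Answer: -409101/141116 ≈ -2.8990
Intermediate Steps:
F = 409101/141116 (F = -818202*(-1/282232) = 409101/141116 ≈ 2.8990)
-F = -1*409101/141116 = -409101/141116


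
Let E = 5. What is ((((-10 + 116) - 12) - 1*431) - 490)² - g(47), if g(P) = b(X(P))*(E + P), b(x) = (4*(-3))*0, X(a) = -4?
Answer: 683929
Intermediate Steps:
b(x) = 0 (b(x) = -12*0 = 0)
g(P) = 0 (g(P) = 0*(5 + P) = 0)
((((-10 + 116) - 12) - 1*431) - 490)² - g(47) = ((((-10 + 116) - 12) - 1*431) - 490)² - 1*0 = (((106 - 12) - 431) - 490)² + 0 = ((94 - 431) - 490)² + 0 = (-337 - 490)² + 0 = (-827)² + 0 = 683929 + 0 = 683929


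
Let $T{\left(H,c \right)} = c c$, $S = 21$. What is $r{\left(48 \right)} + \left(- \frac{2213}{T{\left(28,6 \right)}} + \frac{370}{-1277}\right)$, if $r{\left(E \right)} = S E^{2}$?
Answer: $\frac{2221469927}{45972} \approx 48322.0$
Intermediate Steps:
$T{\left(H,c \right)} = c^{2}$
$r{\left(E \right)} = 21 E^{2}$
$r{\left(48 \right)} + \left(- \frac{2213}{T{\left(28,6 \right)}} + \frac{370}{-1277}\right) = 21 \cdot 48^{2} + \left(- \frac{2213}{6^{2}} + \frac{370}{-1277}\right) = 21 \cdot 2304 + \left(- \frac{2213}{36} + 370 \left(- \frac{1}{1277}\right)\right) = 48384 - \frac{2839321}{45972} = \frac{2221469927}{45972}$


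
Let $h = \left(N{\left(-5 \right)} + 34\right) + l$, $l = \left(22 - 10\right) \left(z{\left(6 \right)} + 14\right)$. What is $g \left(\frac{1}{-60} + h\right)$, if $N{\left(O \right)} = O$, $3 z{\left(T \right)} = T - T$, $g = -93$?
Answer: $- \frac{366389}{20} \approx -18319.0$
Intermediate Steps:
$z{\left(T \right)} = 0$ ($z{\left(T \right)} = \frac{T - T}{3} = \frac{1}{3} \cdot 0 = 0$)
$l = 168$ ($l = \left(22 - 10\right) \left(0 + 14\right) = 12 \cdot 14 = 168$)
$h = 197$ ($h = \left(-5 + 34\right) + 168 = 29 + 168 = 197$)
$g \left(\frac{1}{-60} + h\right) = - 93 \left(\frac{1}{-60} + 197\right) = - 93 \left(- \frac{1}{60} + 197\right) = \left(-93\right) \frac{11819}{60} = - \frac{366389}{20}$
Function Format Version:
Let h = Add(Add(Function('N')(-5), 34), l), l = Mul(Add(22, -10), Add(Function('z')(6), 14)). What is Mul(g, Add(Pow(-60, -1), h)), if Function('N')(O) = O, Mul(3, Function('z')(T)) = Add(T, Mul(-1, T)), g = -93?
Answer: Rational(-366389, 20) ≈ -18319.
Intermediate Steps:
Function('z')(T) = 0 (Function('z')(T) = Mul(Rational(1, 3), Add(T, Mul(-1, T))) = Mul(Rational(1, 3), 0) = 0)
l = 168 (l = Mul(Add(22, -10), Add(0, 14)) = Mul(12, 14) = 168)
h = 197 (h = Add(Add(-5, 34), 168) = Add(29, 168) = 197)
Mul(g, Add(Pow(-60, -1), h)) = Mul(-93, Add(Pow(-60, -1), 197)) = Mul(-93, Add(Rational(-1, 60), 197)) = Mul(-93, Rational(11819, 60)) = Rational(-366389, 20)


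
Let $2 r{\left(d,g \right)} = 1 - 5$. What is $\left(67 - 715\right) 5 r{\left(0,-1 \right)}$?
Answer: $6480$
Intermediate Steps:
$r{\left(d,g \right)} = -2$ ($r{\left(d,g \right)} = \frac{1 - 5}{2} = \frac{1}{2} \left(-4\right) = -2$)
$\left(67 - 715\right) 5 r{\left(0,-1 \right)} = \left(67 - 715\right) 5 \left(-2\right) = \left(-648\right) \left(-10\right) = 6480$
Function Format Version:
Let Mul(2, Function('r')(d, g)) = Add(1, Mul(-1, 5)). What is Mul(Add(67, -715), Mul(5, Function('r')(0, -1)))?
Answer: 6480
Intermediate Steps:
Function('r')(d, g) = -2 (Function('r')(d, g) = Mul(Rational(1, 2), Add(1, Mul(-1, 5))) = Mul(Rational(1, 2), Add(1, -5)) = Mul(Rational(1, 2), -4) = -2)
Mul(Add(67, -715), Mul(5, Function('r')(0, -1))) = Mul(Add(67, -715), Mul(5, -2)) = Mul(-648, -10) = 6480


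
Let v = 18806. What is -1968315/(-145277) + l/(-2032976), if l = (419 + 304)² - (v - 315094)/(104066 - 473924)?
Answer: 65996062294840081/4965253780423728 ≈ 13.292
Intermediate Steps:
l = 96667603097/184929 (l = (419 + 304)² - (18806 - 315094)/(104066 - 473924) = 723² - (-296288)/(-369858) = 522729 - (-296288)*(-1)/369858 = 522729 - 1*148144/184929 = 522729 - 148144/184929 = 96667603097/184929 ≈ 5.2273e+5)
-1968315/(-145277) + l/(-2032976) = -1968315/(-145277) + (96667603097/184929)/(-2032976) = -1968315*(-1/145277) + (96667603097/184929)*(-1/2032976) = 1968315/145277 - 96667603097/375956218704 = 65996062294840081/4965253780423728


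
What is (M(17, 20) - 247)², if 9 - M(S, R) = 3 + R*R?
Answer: 410881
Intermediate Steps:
M(S, R) = 6 - R² (M(S, R) = 9 - (3 + R*R) = 9 - (3 + R²) = 9 + (-3 - R²) = 6 - R²)
(M(17, 20) - 247)² = ((6 - 1*20²) - 247)² = ((6 - 1*400) - 247)² = ((6 - 400) - 247)² = (-394 - 247)² = (-641)² = 410881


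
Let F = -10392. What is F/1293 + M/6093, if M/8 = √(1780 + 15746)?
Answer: -3464/431 + 8*√17526/6093 ≈ -7.8633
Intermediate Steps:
M = 8*√17526 (M = 8*√(1780 + 15746) = 8*√17526 ≈ 1059.1)
F/1293 + M/6093 = -10392/1293 + (8*√17526)/6093 = -10392*1/1293 + (8*√17526)*(1/6093) = -3464/431 + 8*√17526/6093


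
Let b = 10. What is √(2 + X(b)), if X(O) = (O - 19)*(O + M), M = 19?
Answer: I*√259 ≈ 16.093*I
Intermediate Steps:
X(O) = (-19 + O)*(19 + O) (X(O) = (O - 19)*(O + 19) = (-19 + O)*(19 + O))
√(2 + X(b)) = √(2 + (-361 + 10²)) = √(2 + (-361 + 100)) = √(2 - 261) = √(-259) = I*√259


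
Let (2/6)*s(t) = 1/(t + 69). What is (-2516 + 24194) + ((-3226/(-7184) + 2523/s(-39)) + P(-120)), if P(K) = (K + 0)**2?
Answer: 220219949/3592 ≈ 61308.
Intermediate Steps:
s(t) = 3/(69 + t) (s(t) = 3/(t + 69) = 3/(69 + t))
P(K) = K**2
(-2516 + 24194) + ((-3226/(-7184) + 2523/s(-39)) + P(-120)) = (-2516 + 24194) + ((-3226/(-7184) + 2523/((3/(69 - 39)))) + (-120)**2) = 21678 + ((-3226*(-1/7184) + 2523/((3/30))) + 14400) = 21678 + ((1613/3592 + 2523/((3*(1/30)))) + 14400) = 21678 + ((1613/3592 + 2523/(1/10)) + 14400) = 21678 + ((1613/3592 + 2523*10) + 14400) = 21678 + ((1613/3592 + 25230) + 14400) = 21678 + (90627773/3592 + 14400) = 21678 + 142352573/3592 = 220219949/3592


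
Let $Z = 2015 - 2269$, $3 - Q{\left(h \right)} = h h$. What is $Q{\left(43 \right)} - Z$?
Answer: $-1592$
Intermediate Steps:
$Q{\left(h \right)} = 3 - h^{2}$ ($Q{\left(h \right)} = 3 - h h = 3 - h^{2}$)
$Z = -254$ ($Z = 2015 - 2269 = -254$)
$Q{\left(43 \right)} - Z = \left(3 - 43^{2}\right) - -254 = \left(3 - 1849\right) + 254 = -1846 + 254 = -1592$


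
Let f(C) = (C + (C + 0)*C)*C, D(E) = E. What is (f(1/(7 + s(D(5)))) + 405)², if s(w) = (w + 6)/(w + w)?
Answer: 46329422055717025/282429536481 ≈ 1.6404e+5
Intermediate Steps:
s(w) = (6 + w)/(2*w) (s(w) = (6 + w)/((2*w)) = (6 + w)*(1/(2*w)) = (6 + w)/(2*w))
f(C) = C*(C + C²) (f(C) = (C + C*C)*C = (C + C²)*C = C*(C + C²))
(f(1/(7 + s(D(5)))) + 405)² = ((1/(7 + (½)*(6 + 5)/5))²*(1 + 1/(7 + (½)*(6 + 5)/5)) + 405)² = ((1/(7 + (½)*(⅕)*11))²*(1 + 1/(7 + (½)*(⅕)*11)) + 405)² = ((1/(7 + 11/10))²*(1 + 1/(7 + 11/10)) + 405)² = ((1/(81/10))²*(1 + 1/(81/10)) + 405)² = ((10/81)²*(1 + 10/81) + 405)² = ((100/6561)*(91/81) + 405)² = (9100/531441 + 405)² = (215242705/531441)² = 46329422055717025/282429536481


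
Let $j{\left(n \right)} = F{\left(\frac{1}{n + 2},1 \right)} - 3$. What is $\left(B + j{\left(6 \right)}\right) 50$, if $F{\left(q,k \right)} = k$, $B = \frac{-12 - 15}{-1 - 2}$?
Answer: $350$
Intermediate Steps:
$B = 9$ ($B = - \frac{27}{-3} = \left(-27\right) \left(- \frac{1}{3}\right) = 9$)
$j{\left(n \right)} = -2$ ($j{\left(n \right)} = 1 - 3 = -2$)
$\left(B + j{\left(6 \right)}\right) 50 = \left(9 - 2\right) 50 = 7 \cdot 50 = 350$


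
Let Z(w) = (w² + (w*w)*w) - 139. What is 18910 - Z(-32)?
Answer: 50793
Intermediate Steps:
Z(w) = -139 + w² + w³ (Z(w) = (w² + w²*w) - 139 = (w² + w³) - 139 = -139 + w² + w³)
18910 - Z(-32) = 18910 - (-139 + (-32)² + (-32)³) = 18910 - (-139 + 1024 - 32768) = 18910 - 1*(-31883) = 18910 + 31883 = 50793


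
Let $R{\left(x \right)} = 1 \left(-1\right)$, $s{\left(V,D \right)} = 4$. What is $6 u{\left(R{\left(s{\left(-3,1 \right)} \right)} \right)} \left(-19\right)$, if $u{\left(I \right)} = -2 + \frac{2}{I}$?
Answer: $456$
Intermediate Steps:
$R{\left(x \right)} = -1$
$6 u{\left(R{\left(s{\left(-3,1 \right)} \right)} \right)} \left(-19\right) = 6 \left(-2 + \frac{2}{-1}\right) \left(-19\right) = 6 \left(-2 + 2 \left(-1\right)\right) \left(-19\right) = 6 \left(-2 - 2\right) \left(-19\right) = 6 \left(-4\right) \left(-19\right) = \left(-24\right) \left(-19\right) = 456$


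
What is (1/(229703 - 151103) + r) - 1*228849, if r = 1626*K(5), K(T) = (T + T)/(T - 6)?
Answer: -19265567399/78600 ≈ -2.4511e+5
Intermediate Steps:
K(T) = 2*T/(-6 + T) (K(T) = (2*T)/(-6 + T) = 2*T/(-6 + T))
r = -16260 (r = 1626*(2*5/(-6 + 5)) = 1626*(2*5/(-1)) = 1626*(2*5*(-1)) = 1626*(-10) = -16260)
(1/(229703 - 151103) + r) - 1*228849 = (1/(229703 - 151103) - 16260) - 1*228849 = (1/78600 - 16260) - 228849 = -1278035999/78600 - 228849 = -19265567399/78600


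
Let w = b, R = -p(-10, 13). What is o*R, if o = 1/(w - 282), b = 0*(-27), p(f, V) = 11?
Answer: 11/282 ≈ 0.039007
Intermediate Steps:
b = 0
R = -11 (R = -1*11 = -11)
w = 0
o = -1/282 (o = 1/(0 - 282) = 1/(-282) = -1/282 ≈ -0.0035461)
o*R = -1/282*(-11) = 11/282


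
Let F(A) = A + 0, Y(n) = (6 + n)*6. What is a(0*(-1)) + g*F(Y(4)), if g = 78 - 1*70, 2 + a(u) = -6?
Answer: 472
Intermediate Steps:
a(u) = -8 (a(u) = -2 - 6 = -8)
Y(n) = 36 + 6*n
g = 8 (g = 78 - 70 = 8)
F(A) = A
a(0*(-1)) + g*F(Y(4)) = -8 + 8*(36 + 6*4) = -8 + 8*(36 + 24) = -8 + 8*60 = -8 + 480 = 472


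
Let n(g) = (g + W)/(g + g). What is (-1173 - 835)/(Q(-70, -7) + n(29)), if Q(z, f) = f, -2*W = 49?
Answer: 232928/803 ≈ 290.07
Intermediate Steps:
W = -49/2 (W = -½*49 = -49/2 ≈ -24.500)
n(g) = (-49/2 + g)/(2*g) (n(g) = (g - 49/2)/(g + g) = (-49/2 + g)/((2*g)) = (-49/2 + g)*(1/(2*g)) = (-49/2 + g)/(2*g))
(-1173 - 835)/(Q(-70, -7) + n(29)) = (-1173 - 835)/(-7 + (¼)*(-49 + 2*29)/29) = -2008/(-7 + (¼)*(1/29)*(-49 + 58)) = -2008/(-7 + (¼)*(1/29)*9) = -2008/(-7 + 9/116) = -2008/(-803/116) = -2008*(-116/803) = 232928/803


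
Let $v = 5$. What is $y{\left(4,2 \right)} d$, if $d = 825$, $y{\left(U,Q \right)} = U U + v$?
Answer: $17325$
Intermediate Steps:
$y{\left(U,Q \right)} = 5 + U^{2}$ ($y{\left(U,Q \right)} = U U + 5 = U^{2} + 5 = 5 + U^{2}$)
$y{\left(4,2 \right)} d = \left(5 + 4^{2}\right) 825 = \left(5 + 16\right) 825 = 21 \cdot 825 = 17325$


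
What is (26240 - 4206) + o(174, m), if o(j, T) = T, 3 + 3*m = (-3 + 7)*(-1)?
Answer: 66095/3 ≈ 22032.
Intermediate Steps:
m = -7/3 (m = -1 + ((-3 + 7)*(-1))/3 = -1 + (4*(-1))/3 = -1 + (⅓)*(-4) = -1 - 4/3 = -7/3 ≈ -2.3333)
(26240 - 4206) + o(174, m) = (26240 - 4206) - 7/3 = 22034 - 7/3 = 66095/3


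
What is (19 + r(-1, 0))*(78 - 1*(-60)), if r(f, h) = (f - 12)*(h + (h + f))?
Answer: 4416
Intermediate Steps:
r(f, h) = (-12 + f)*(f + 2*h) (r(f, h) = (-12 + f)*(h + (f + h)) = (-12 + f)*(f + 2*h))
(19 + r(-1, 0))*(78 - 1*(-60)) = (19 + ((-1)**2 - 24*0 - 12*(-1) + 2*(-1)*0))*(78 - 1*(-60)) = (19 + (1 + 0 + 12 + 0))*(78 + 60) = (19 + 13)*138 = 32*138 = 4416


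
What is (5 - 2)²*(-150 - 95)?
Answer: -2205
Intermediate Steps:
(5 - 2)²*(-150 - 95) = 3²*(-245) = 9*(-245) = -2205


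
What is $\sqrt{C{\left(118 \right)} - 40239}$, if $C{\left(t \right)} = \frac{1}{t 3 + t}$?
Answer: $\frac{i \sqrt{2241151226}}{236} \approx 200.6 i$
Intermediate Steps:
$C{\left(t \right)} = \frac{1}{4 t}$ ($C{\left(t \right)} = \frac{1}{3 t + t} = \frac{1}{4 t}$)
$\sqrt{C{\left(118 \right)} - 40239} = \sqrt{\frac{1}{4 \cdot 118} - 40239} = \sqrt{\frac{1}{4} \cdot \frac{1}{118} - 40239} = \sqrt{\frac{1}{472} - 40239} = \sqrt{- \frac{18992807}{472}} = \frac{i \sqrt{2241151226}}{236}$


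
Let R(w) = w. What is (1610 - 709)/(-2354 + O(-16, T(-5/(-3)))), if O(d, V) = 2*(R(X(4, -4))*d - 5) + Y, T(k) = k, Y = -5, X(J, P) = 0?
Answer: -901/2369 ≈ -0.38033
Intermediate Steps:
O(d, V) = -15 (O(d, V) = 2*(0*d - 5) - 5 = 2*(0 - 5) - 5 = 2*(-5) - 5 = -10 - 5 = -15)
(1610 - 709)/(-2354 + O(-16, T(-5/(-3)))) = (1610 - 709)/(-2354 - 15) = 901/(-2369) = 901*(-1/2369) = -901/2369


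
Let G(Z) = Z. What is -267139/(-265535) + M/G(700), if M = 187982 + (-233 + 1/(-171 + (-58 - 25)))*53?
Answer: 2378641447843/9442424600 ≈ 251.91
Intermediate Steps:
M = 44610729/254 (M = 187982 + (-233 + 1/(-171 - 83))*53 = 187982 + (-233 + 1/(-254))*53 = 187982 + (-233 - 1/254)*53 = 187982 - 59183/254*53 = 187982 - 3136699/254 = 44610729/254 ≈ 1.7563e+5)
-267139/(-265535) + M/G(700) = -267139/(-265535) + (44610729/254)/700 = -267139*(-1/265535) + (44610729/254)*(1/700) = 267139/265535 + 44610729/177800 = 2378641447843/9442424600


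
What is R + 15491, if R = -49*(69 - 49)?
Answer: 14511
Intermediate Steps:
R = -980 (R = -49*20 = -980)
R + 15491 = -980 + 15491 = 14511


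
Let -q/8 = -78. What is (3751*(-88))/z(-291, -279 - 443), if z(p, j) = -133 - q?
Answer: 330088/757 ≈ 436.05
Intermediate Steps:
q = 624 (q = -8*(-78) = 624)
z(p, j) = -757 (z(p, j) = -133 - 1*624 = -133 - 624 = -757)
(3751*(-88))/z(-291, -279 - 443) = (3751*(-88))/(-757) = -330088*(-1/757) = 330088/757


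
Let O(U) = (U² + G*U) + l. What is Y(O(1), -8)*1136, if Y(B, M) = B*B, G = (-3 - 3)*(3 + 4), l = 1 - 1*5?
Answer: 2300400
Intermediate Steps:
l = -4 (l = 1 - 5 = -4)
G = -42 (G = -6*7 = -42)
O(U) = -4 + U² - 42*U (O(U) = (U² - 42*U) - 4 = -4 + U² - 42*U)
Y(B, M) = B²
Y(O(1), -8)*1136 = (-4 + 1² - 42*1)²*1136 = (-4 + 1 - 42)²*1136 = (-45)²*1136 = 2025*1136 = 2300400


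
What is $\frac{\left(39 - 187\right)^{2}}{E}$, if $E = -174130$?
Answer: $- \frac{10952}{87065} \approx -0.12579$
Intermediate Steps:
$\frac{\left(39 - 187\right)^{2}}{E} = \frac{\left(39 - 187\right)^{2}}{-174130} = \left(-148\right)^{2} \left(- \frac{1}{174130}\right) = 21904 \left(- \frac{1}{174130}\right) = - \frac{10952}{87065}$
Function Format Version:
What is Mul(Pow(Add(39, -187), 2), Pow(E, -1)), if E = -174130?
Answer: Rational(-10952, 87065) ≈ -0.12579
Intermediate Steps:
Mul(Pow(Add(39, -187), 2), Pow(E, -1)) = Mul(Pow(Add(39, -187), 2), Pow(-174130, -1)) = Mul(Pow(-148, 2), Rational(-1, 174130)) = Mul(21904, Rational(-1, 174130)) = Rational(-10952, 87065)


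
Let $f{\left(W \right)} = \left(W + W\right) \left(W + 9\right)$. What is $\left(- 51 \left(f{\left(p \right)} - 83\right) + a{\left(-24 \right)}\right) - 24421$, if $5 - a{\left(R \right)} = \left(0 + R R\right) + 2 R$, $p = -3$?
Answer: $-18875$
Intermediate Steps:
$f{\left(W \right)} = 2 W \left(9 + W\right)$
$a{\left(R \right)} = 5 - R^{2} - 2 R$ ($a{\left(R \right)} = 5 - \left(\left(0 + R R\right) + 2 R\right) = 5 - \left(\left(0 + R^{2}\right) + 2 R\right) = 5 - \left(R^{2} + 2 R\right) = 5 - R^{2} - 2 R$)
$\left(- 51 \left(f{\left(p \right)} - 83\right) + a{\left(-24 \right)}\right) - 24421 = \left(- 51 \left(2 \left(-3\right) \left(9 - 3\right) - 83\right) - 523\right) - 24421 = \left(- 51 \left(2 \left(-3\right) 6 - 83\right) + \left(5 - 576 + 48\right)\right) - 24421 = \left(- 51 \left(-36 - 83\right) + \left(5 - 576 + 48\right)\right) - 24421 = \left(\left(-51\right) \left(-119\right) - 523\right) - 24421 = \left(6069 - 523\right) - 24421 = 5546 - 24421 = -18875$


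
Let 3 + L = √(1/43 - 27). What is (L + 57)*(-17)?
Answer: -918 - 34*I*√12470/43 ≈ -918.0 - 88.297*I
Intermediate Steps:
L = -3 + 2*I*√12470/43 (L = -3 + √(1/43 - 27) = -3 + √(-1160/43) = -3 + 2*I*√12470/43 ≈ -3.0 + 5.1939*I)
(L + 57)*(-17) = ((-3 + 2*I*√12470/43) + 57)*(-17) = (54 + 2*I*√12470/43)*(-17) = -918 - 34*I*√12470/43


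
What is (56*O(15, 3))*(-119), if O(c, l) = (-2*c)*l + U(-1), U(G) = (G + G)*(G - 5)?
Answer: 519792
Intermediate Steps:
U(G) = 2*G*(-5 + G) (U(G) = (2*G)*(-5 + G) = 2*G*(-5 + G))
O(c, l) = 12 - 2*c*l (O(c, l) = (-2*c)*l + 2*(-1)*(-5 - 1) = -2*c*l + 2*(-1)*(-6) = -2*c*l + 12 = 12 - 2*c*l)
(56*O(15, 3))*(-119) = (56*(12 - 2*15*3))*(-119) = (56*(12 - 90))*(-119) = (56*(-78))*(-119) = -4368*(-119) = 519792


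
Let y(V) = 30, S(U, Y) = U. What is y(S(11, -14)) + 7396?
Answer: 7426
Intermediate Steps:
y(S(11, -14)) + 7396 = 30 + 7396 = 7426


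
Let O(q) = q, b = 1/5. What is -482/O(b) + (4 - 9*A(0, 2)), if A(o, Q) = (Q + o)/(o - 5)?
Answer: -12012/5 ≈ -2402.4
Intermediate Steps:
A(o, Q) = (Q + o)/(-5 + o)
b = ⅕ ≈ 0.20000
-482/O(b) + (4 - 9*A(0, 2)) = -482/⅕ + (4 - 9*(2 + 0)/(-5 + 0)) = -482*5 + (4 - 9*2/(-5)) = -2410 + (4 - (-9)*2/5) = -2410 + (4 - 9*(-⅖)) = -2410 + (4 + 18/5) = -2410 + 38/5 = -12012/5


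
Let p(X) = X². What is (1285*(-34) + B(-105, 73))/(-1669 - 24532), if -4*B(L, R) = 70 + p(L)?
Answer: 185855/104804 ≈ 1.7734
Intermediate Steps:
B(L, R) = -35/2 - L²/4 (B(L, R) = -(70 + L²)/4 = -35/2 - L²/4)
(1285*(-34) + B(-105, 73))/(-1669 - 24532) = (1285*(-34) + (-35/2 - ¼*(-105)²))/(-1669 - 24532) = (-43690 + (-35/2 - ¼*11025))/(-26201) = (-43690 + (-35/2 - 11025/4))*(-1/26201) = (-43690 - 11095/4)*(-1/26201) = -185855/4*(-1/26201) = 185855/104804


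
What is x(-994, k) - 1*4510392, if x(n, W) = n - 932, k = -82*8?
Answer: -4512318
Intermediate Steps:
k = -656
x(n, W) = -932 + n
x(-994, k) - 1*4510392 = (-932 - 994) - 1*4510392 = -1926 - 4510392 = -4512318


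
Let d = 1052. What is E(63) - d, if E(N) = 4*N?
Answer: -800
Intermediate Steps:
E(63) - d = 4*63 - 1*1052 = 252 - 1052 = -800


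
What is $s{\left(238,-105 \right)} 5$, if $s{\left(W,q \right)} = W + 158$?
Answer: $1980$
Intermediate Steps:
$s{\left(W,q \right)} = 158 + W$
$s{\left(238,-105 \right)} 5 = \left(158 + 238\right) 5 = 396 \cdot 5 = 1980$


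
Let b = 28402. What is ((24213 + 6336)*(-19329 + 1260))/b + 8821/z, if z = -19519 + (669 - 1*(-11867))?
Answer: -3854795873065/198331166 ≈ -19436.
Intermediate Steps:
z = -6983 (z = -19519 + (669 + 11867) = -19519 + 12536 = -6983)
((24213 + 6336)*(-19329 + 1260))/b + 8821/z = ((24213 + 6336)*(-19329 + 1260))/28402 + 8821/(-6983) = (30549*(-18069))*(1/28402) + 8821*(-1/6983) = -551989881*1/28402 - 8821/6983 = -551989881/28402 - 8821/6983 = -3854795873065/198331166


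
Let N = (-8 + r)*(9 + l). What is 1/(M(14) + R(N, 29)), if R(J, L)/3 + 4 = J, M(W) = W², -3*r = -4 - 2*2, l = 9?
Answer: -1/104 ≈ -0.0096154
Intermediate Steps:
r = 8/3 (r = -(-4 - 2*2)/3 = -(-4 - 4)/3 = -⅓*(-8) = 8/3 ≈ 2.6667)
N = -96 (N = (-8 + 8/3)*(9 + 9) = -16/3*18 = -96)
R(J, L) = -12 + 3*J
1/(M(14) + R(N, 29)) = 1/(14² + (-12 + 3*(-96))) = 1/(196 + (-12 - 288)) = 1/(196 - 300) = 1/(-104) = -1/104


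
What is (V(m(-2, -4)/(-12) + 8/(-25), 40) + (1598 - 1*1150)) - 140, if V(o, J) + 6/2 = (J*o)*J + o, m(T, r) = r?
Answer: 24476/75 ≈ 326.35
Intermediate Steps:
V(o, J) = -3 + o + o*J² (V(o, J) = -3 + ((J*o)*J + o) = -3 + (o*J² + o) = -3 + (o + o*J²) = -3 + o + o*J²)
(V(m(-2, -4)/(-12) + 8/(-25), 40) + (1598 - 1*1150)) - 140 = ((-3 + (-4/(-12) + 8/(-25)) + (-4/(-12) + 8/(-25))*40²) + (1598 - 1*1150)) - 140 = ((-3 + (-4*(-1/12) + 8*(-1/25)) + (-4*(-1/12) + 8*(-1/25))*1600) + (1598 - 1150)) - 140 = ((-3 + (⅓ - 8/25) + (⅓ - 8/25)*1600) + 448) - 140 = ((-3 + 1/75 + (1/75)*1600) + 448) - 140 = ((-3 + 1/75 + 64/3) + 448) - 140 = (1376/75 + 448) - 140 = 34976/75 - 140 = 24476/75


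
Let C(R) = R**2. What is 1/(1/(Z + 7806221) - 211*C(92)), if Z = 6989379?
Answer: -14795600/26423521222399 ≈ -5.5994e-7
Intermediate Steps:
1/(1/(Z + 7806221) - 211*C(92)) = 1/(1/(6989379 + 7806221) - 211*92**2) = 1/(1/14795600 - 211*8464) = 1/(1/14795600 - 1785904) = 1/(-26423521222399/14795600) = -14795600/26423521222399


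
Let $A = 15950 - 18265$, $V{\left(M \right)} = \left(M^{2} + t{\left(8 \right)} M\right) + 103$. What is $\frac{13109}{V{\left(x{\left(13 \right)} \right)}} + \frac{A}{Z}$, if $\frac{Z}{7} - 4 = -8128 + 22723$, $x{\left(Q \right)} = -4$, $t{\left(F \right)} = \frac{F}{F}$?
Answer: $\frac{1339381812}{11752195} \approx 113.97$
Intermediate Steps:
$t{\left(F \right)} = 1$
$Z = 102193$ ($Z = 28 + 7 \left(-8128 + 22723\right) = 28 + 7 \cdot 14595 = 28 + 102165 = 102193$)
$V{\left(M \right)} = 103 + M + M^{2}$ ($V{\left(M \right)} = \left(M^{2} + 1 M\right) + 103 = \left(M^{2} + M\right) + 103 = \left(M + M^{2}\right) + 103 = 103 + M + M^{2}$)
$A = -2315$
$\frac{13109}{V{\left(x{\left(13 \right)} \right)}} + \frac{A}{Z} = \frac{13109}{103 - 4 + \left(-4\right)^{2}} - \frac{2315}{102193} = \frac{13109}{103 - 4 + 16} - \frac{2315}{102193} = \frac{13109}{115} - \frac{2315}{102193} = \frac{1339381812}{11752195}$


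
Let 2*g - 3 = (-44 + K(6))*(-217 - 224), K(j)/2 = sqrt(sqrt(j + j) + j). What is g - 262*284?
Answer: -129409/2 - 441*sqrt(6 + 2*sqrt(3)) ≈ -66061.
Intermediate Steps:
K(j) = 2*sqrt(j + sqrt(2)*sqrt(j)) (K(j) = 2*sqrt(sqrt(j + j) + j) = 2*sqrt(sqrt(2*j) + j) = 2*sqrt(sqrt(2)*sqrt(j) + j) = 2*sqrt(j + sqrt(2)*sqrt(j)))
g = 19407/2 - 441*sqrt(6 + 2*sqrt(3)) (g = 3/2 + ((-44 + 2*sqrt(6 + sqrt(2)*sqrt(6)))*(-217 - 224))/2 = 3/2 + ((-44 + 2*sqrt(6 + 2*sqrt(3)))*(-441))/2 = 3/2 + (19404 - 882*sqrt(6 + 2*sqrt(3)))/2 = 3/2 + (9702 - 441*sqrt(6 + 2*sqrt(3))) = 19407/2 - 441*sqrt(6 + 2*sqrt(3)) ≈ 8346.8)
g - 262*284 = (19407/2 - 441*sqrt(6 + 2*sqrt(3))) - 262*284 = (19407/2 - 441*sqrt(6 + 2*sqrt(3))) - 74408 = -129409/2 - 441*sqrt(6 + 2*sqrt(3))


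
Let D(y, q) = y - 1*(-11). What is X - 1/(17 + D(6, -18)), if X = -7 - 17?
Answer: -817/34 ≈ -24.029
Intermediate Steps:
D(y, q) = 11 + y (D(y, q) = y + 11 = 11 + y)
X = -24
X - 1/(17 + D(6, -18)) = -24 - 1/(17 + (11 + 6)) = -24 - 1/(17 + 17) = -24 - 1/34 = -817/34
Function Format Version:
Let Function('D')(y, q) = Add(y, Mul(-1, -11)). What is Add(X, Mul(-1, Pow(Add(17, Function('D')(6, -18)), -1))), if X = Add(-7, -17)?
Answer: Rational(-817, 34) ≈ -24.029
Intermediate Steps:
Function('D')(y, q) = Add(11, y) (Function('D')(y, q) = Add(y, 11) = Add(11, y))
X = -24
Add(X, Mul(-1, Pow(Add(17, Function('D')(6, -18)), -1))) = Add(-24, Mul(-1, Pow(Add(17, Add(11, 6)), -1))) = Add(-24, Mul(-1, Pow(Add(17, 17), -1))) = Add(-24, Mul(-1, Pow(34, -1))) = Add(-24, Mul(-1, Rational(1, 34))) = Add(-24, Rational(-1, 34)) = Rational(-817, 34)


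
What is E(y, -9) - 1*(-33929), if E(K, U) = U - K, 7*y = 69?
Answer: 237371/7 ≈ 33910.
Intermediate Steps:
y = 69/7 (y = (1/7)*69 = 69/7 ≈ 9.8571)
E(y, -9) - 1*(-33929) = (-9 - 1*69/7) - 1*(-33929) = (-9 - 69/7) + 33929 = -132/7 + 33929 = 237371/7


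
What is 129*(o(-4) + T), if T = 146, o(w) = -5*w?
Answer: 21414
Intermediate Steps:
129*(o(-4) + T) = 129*(-5*(-4) + 146) = 129*(20 + 146) = 129*166 = 21414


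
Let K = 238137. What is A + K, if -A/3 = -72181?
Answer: 454680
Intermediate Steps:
A = 216543 (A = -3*(-72181) = 216543)
A + K = 216543 + 238137 = 454680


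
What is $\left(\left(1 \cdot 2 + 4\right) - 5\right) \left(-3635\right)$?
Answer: $-3635$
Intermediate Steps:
$\left(\left(1 \cdot 2 + 4\right) - 5\right) \left(-3635\right) = \left(\left(2 + 4\right) - 5\right) \left(-3635\right) = \left(6 - 5\right) \left(-3635\right) = 1 \left(-3635\right) = -3635$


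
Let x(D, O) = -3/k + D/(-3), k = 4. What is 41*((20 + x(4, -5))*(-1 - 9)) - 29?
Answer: -44249/6 ≈ -7374.8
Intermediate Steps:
x(D, O) = -¾ - D/3 (x(D, O) = -3/4 + D/(-3) = -3*¼ + D*(-⅓) = -¾ - D/3)
41*((20 + x(4, -5))*(-1 - 9)) - 29 = 41*((20 + (-¾ - ⅓*4))*(-1 - 9)) - 29 = 41*((20 + (-¾ - 4/3))*(-10)) - 29 = 41*((20 - 25/12)*(-10)) - 29 = 41*((215/12)*(-10)) - 29 = 41*(-1075/6) - 29 = -44075/6 - 29 = -44249/6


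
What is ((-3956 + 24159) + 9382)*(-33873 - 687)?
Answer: -1022457600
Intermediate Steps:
((-3956 + 24159) + 9382)*(-33873 - 687) = (20203 + 9382)*(-34560) = 29585*(-34560) = -1022457600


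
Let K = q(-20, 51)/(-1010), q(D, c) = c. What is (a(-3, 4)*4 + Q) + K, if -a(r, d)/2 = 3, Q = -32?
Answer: -56611/1010 ≈ -56.050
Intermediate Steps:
a(r, d) = -6 (a(r, d) = -2*3 = -6)
K = -51/1010 (K = 51/(-1010) = 51*(-1/1010) = -51/1010 ≈ -0.050495)
(a(-3, 4)*4 + Q) + K = (-6*4 - 32) - 51/1010 = (-24 - 32) - 51/1010 = -56 - 51/1010 = -56611/1010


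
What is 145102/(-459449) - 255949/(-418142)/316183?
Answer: -19183729600440471/60743472938575714 ≈ -0.31582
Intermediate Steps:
145102/(-459449) - 255949/(-418142)/316183 = 145102*(-1/459449) - 255949*(-1/418142)*(1/316183) = -145102/459449 + (255949/418142)*(1/316183) = -145102/459449 + 255949/132209391986 = -19183729600440471/60743472938575714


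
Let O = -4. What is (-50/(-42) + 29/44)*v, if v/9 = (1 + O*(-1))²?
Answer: 128175/308 ≈ 416.15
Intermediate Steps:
v = 225 (v = 9*(1 - 4*(-1))² = 9*(1 + 4)² = 9*5² = 9*25 = 225)
(-50/(-42) + 29/44)*v = (-50/(-42) + 29/44)*225 = (-50*(-1/42) + 29*(1/44))*225 = (25/21 + 29/44)*225 = (1709/924)*225 = 128175/308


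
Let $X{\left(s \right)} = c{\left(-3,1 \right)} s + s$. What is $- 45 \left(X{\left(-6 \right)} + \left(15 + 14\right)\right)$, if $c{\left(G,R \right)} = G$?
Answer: $-1845$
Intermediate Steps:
$X{\left(s \right)} = - 2 s$ ($X{\left(s \right)} = - 3 s + s = - 2 s$)
$- 45 \left(X{\left(-6 \right)} + \left(15 + 14\right)\right) = - 45 \left(\left(-2\right) \left(-6\right) + \left(15 + 14\right)\right) = - 45 \left(12 + 29\right) = \left(-45\right) 41 = -1845$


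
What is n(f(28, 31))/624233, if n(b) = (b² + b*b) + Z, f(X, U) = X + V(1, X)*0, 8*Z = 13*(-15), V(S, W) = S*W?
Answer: 12349/4993864 ≈ 0.0024728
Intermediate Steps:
Z = -195/8 (Z = (13*(-15))/8 = (⅛)*(-195) = -195/8 ≈ -24.375)
f(X, U) = X (f(X, U) = X + (1*X)*0 = X + X*0 = X + 0 = X)
n(b) = -195/8 + 2*b² (n(b) = (b² + b*b) - 195/8 = (b² + b²) - 195/8 = 2*b² - 195/8 = -195/8 + 2*b²)
n(f(28, 31))/624233 = (-195/8 + 2*28²)/624233 = (-195/8 + 2*784)*(1/624233) = (-195/8 + 1568)*(1/624233) = (12349/8)*(1/624233) = 12349/4993864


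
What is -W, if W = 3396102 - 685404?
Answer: -2710698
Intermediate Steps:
W = 2710698
-W = -1*2710698 = -2710698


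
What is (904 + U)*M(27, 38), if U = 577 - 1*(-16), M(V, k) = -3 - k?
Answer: -61377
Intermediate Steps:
U = 593 (U = 577 + 16 = 593)
(904 + U)*M(27, 38) = (904 + 593)*(-3 - 1*38) = 1497*(-3 - 38) = 1497*(-41) = -61377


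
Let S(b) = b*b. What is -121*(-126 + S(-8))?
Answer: 7502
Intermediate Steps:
S(b) = b**2
-121*(-126 + S(-8)) = -121*(-126 + (-8)**2) = -121*(-126 + 64) = -121*(-62) = 7502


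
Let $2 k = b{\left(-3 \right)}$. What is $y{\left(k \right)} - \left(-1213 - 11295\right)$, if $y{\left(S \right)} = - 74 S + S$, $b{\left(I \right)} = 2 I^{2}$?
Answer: $11851$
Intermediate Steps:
$k = 9$ ($k = \frac{2 \left(-3\right)^{2}}{2} = \frac{2 \cdot 9}{2} = \frac{1}{2} \cdot 18 = 9$)
$y{\left(S \right)} = - 73 S$
$y{\left(k \right)} - \left(-1213 - 11295\right) = \left(-73\right) 9 - \left(-1213 - 11295\right) = -657 - \left(-1213 - 11295\right) = -657 - -12508 = -657 + 12508 = 11851$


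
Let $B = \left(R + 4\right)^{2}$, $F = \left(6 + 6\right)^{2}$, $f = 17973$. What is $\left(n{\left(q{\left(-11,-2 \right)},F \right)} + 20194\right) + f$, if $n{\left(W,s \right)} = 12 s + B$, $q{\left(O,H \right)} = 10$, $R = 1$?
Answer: $39920$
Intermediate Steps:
$F = 144$ ($F = 12^{2} = 144$)
$B = 25$ ($B = \left(1 + 4\right)^{2} = 5^{2} = 25$)
$n{\left(W,s \right)} = 25 + 12 s$ ($n{\left(W,s \right)} = 12 s + 25 = 25 + 12 s$)
$\left(n{\left(q{\left(-11,-2 \right)},F \right)} + 20194\right) + f = \left(\left(25 + 12 \cdot 144\right) + 20194\right) + 17973 = \left(\left(25 + 1728\right) + 20194\right) + 17973 = \left(1753 + 20194\right) + 17973 = 21947 + 17973 = 39920$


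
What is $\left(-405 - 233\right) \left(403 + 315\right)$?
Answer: $-458084$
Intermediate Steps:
$\left(-405 - 233\right) \left(403 + 315\right) = \left(-638\right) 718 = -458084$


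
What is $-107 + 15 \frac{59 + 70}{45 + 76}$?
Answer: $- \frac{11012}{121} \approx -91.008$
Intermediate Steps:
$-107 + 15 \frac{59 + 70}{45 + 76} = -107 + 15 \cdot \frac{129}{121} = -107 + \frac{1935}{121} = - \frac{11012}{121}$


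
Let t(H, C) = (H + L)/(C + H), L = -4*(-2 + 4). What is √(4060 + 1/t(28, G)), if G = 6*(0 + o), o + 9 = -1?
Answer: 2*√25365/5 ≈ 63.706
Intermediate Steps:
o = -10 (o = -9 - 1 = -10)
L = -8 (L = -4*2 = -8)
G = -60 (G = 6*(0 - 10) = 6*(-10) = -60)
t(H, C) = (-8 + H)/(C + H) (t(H, C) = (H - 8)/(C + H) = (-8 + H)/(C + H))
√(4060 + 1/t(28, G)) = √(4060 + 1/((-8 + 28)/(-60 + 28))) = √(4060 + 1/(20/(-32))) = √(4060 + 1/(-1/32*20)) = √(4060 + 1/(-5/8)) = √(4060 - 8/5) = √(20292/5) = 2*√25365/5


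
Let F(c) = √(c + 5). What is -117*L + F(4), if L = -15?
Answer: 1758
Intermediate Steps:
F(c) = √(5 + c)
-117*L + F(4) = -117*(-15) + √(5 + 4) = 1755 + √9 = 1755 + 3 = 1758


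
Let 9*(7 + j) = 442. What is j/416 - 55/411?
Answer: -16717/512928 ≈ -0.032591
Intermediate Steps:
j = 379/9 (j = -7 + (1/9)*442 = -7 + 442/9 = 379/9 ≈ 42.111)
j/416 - 55/411 = (379/9)/416 - 55/411 = (379/9)*(1/416) - 55*1/411 = 379/3744 - 55/411 = -16717/512928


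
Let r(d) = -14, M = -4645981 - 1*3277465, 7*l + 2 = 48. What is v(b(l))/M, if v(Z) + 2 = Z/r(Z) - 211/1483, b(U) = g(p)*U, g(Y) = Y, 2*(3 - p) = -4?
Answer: 163109/287886525241 ≈ 5.6657e-7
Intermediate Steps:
l = 46/7 (l = -2/7 + (1/7)*48 = -2/7 + 48/7 = 46/7 ≈ 6.5714)
p = 5 (p = 3 - 1/2*(-4) = 3 + 2 = 5)
M = -7923446 (M = -4645981 - 3277465 = -7923446)
b(U) = 5*U
v(Z) = -3177/1483 - Z/14 (v(Z) = -2 + (Z/(-14) - 211/1483) = -2 + (Z*(-1/14) - 211*1/1483) = -2 + (-Z/14 - 211/1483) = -2 + (-211/1483 - Z/14) = -3177/1483 - Z/14)
v(b(l))/M = (-3177/1483 - 5*46/(14*7))/(-7923446) = (-3177/1483 - 1/14*230/7)*(-1/7923446) = (-3177/1483 - 115/49)*(-1/7923446) = -326218/72667*(-1/7923446) = 163109/287886525241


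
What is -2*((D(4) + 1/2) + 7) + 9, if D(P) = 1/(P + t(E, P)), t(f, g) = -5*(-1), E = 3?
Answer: -56/9 ≈ -6.2222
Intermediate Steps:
t(f, g) = 5
D(P) = 1/(5 + P) (D(P) = 1/(P + 5) = 1/(5 + P))
-2*((D(4) + 1/2) + 7) + 9 = -2*((1/(5 + 4) + 1/2) + 7) + 9 = -2*((1/9 + ½) + 7) + 9 = -2*((⅑ + ½) + 7) + 9 = -2*(11/18 + 7) + 9 = -2*137/18 + 9 = -137/9 + 9 = -56/9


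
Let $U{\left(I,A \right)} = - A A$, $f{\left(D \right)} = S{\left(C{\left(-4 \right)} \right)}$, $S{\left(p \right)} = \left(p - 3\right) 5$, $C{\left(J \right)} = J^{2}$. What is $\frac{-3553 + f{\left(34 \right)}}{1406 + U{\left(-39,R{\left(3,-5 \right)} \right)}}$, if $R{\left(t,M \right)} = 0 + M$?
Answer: $- \frac{3488}{1381} \approx -2.5257$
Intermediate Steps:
$R{\left(t,M \right)} = M$
$S{\left(p \right)} = -15 + 5 p$ ($S{\left(p \right)} = \left(-3 + p\right) 5 = -15 + 5 p$)
$f{\left(D \right)} = 65$ ($f{\left(D \right)} = -15 + 5 \left(-4\right)^{2} = -15 + 5 \cdot 16 = -15 + 80 = 65$)
$U{\left(I,A \right)} = - A^{2}$
$\frac{-3553 + f{\left(34 \right)}}{1406 + U{\left(-39,R{\left(3,-5 \right)} \right)}} = \frac{-3553 + 65}{1406 - \left(-5\right)^{2}} = - \frac{3488}{1406 - 25} = - \frac{3488}{1381}$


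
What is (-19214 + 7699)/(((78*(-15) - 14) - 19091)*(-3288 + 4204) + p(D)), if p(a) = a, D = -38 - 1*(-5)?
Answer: 11515/18571933 ≈ 0.00062002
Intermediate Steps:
D = -33 (D = -38 + 5 = -33)
(-19214 + 7699)/(((78*(-15) - 14) - 19091)*(-3288 + 4204) + p(D)) = (-19214 + 7699)/(((78*(-15) - 14) - 19091)*(-3288 + 4204) - 33) = -11515/(((-1170 - 14) - 19091)*916 - 33) = -11515/((-1184 - 19091)*916 - 33) = -11515/(-20275*916 - 33) = -11515/(-18571900 - 33) = -11515/(-18571933) = -11515*(-1/18571933) = 11515/18571933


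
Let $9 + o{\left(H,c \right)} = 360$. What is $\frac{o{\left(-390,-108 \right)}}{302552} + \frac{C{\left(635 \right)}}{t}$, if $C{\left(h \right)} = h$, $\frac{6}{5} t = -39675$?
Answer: $- \frac{72206233}{4001250200} \approx -0.018046$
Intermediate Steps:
$t = - \frac{66125}{2}$ ($t = \frac{5}{6} \left(-39675\right) = - \frac{66125}{2} \approx -33063.0$)
$o{\left(H,c \right)} = 351$ ($o{\left(H,c \right)} = -9 + 360 = 351$)
$\frac{o{\left(-390,-108 \right)}}{302552} + \frac{C{\left(635 \right)}}{t} = \frac{351}{302552} + \frac{635}{- \frac{66125}{2}} = 351 \cdot \frac{1}{302552} + 635 \left(- \frac{2}{66125}\right) = \frac{351}{302552} - \frac{254}{13225} = - \frac{72206233}{4001250200}$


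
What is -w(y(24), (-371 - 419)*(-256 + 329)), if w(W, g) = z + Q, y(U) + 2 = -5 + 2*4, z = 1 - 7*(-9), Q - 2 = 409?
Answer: -475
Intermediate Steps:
Q = 411 (Q = 2 + 409 = 411)
z = 64 (z = 1 + 63 = 64)
y(U) = 1 (y(U) = -2 + (-5 + 2*4) = -2 + (-5 + 8) = -2 + 3 = 1)
w(W, g) = 475 (w(W, g) = 64 + 411 = 475)
-w(y(24), (-371 - 419)*(-256 + 329)) = -1*475 = -475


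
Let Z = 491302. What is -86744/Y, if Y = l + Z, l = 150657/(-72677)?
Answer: -6304293688/35706204797 ≈ -0.17656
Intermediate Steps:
l = -150657/72677 (l = 150657*(-1/72677) = -150657/72677 ≈ -2.0730)
Y = 35706204797/72677 (Y = -150657/72677 + 491302 = 35706204797/72677 ≈ 4.9130e+5)
-86744/Y = -86744/35706204797/72677 = -86744*72677/35706204797 = -6304293688/35706204797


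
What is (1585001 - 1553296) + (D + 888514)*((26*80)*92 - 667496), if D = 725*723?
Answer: -672632057999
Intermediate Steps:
D = 524175
(1585001 - 1553296) + (D + 888514)*((26*80)*92 - 667496) = (1585001 - 1553296) + (524175 + 888514)*((26*80)*92 - 667496) = 31705 + 1412689*(2080*92 - 667496) = 31705 + 1412689*(191360 - 667496) = 31705 + 1412689*(-476136) = 31705 - 672632089704 = -672632057999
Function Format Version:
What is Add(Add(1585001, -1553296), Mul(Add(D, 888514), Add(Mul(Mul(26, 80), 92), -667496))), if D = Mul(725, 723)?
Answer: -672632057999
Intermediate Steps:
D = 524175
Add(Add(1585001, -1553296), Mul(Add(D, 888514), Add(Mul(Mul(26, 80), 92), -667496))) = Add(Add(1585001, -1553296), Mul(Add(524175, 888514), Add(Mul(Mul(26, 80), 92), -667496))) = Add(31705, Mul(1412689, Add(Mul(2080, 92), -667496))) = Add(31705, Mul(1412689, Add(191360, -667496))) = Add(31705, Mul(1412689, -476136)) = Add(31705, -672632089704) = -672632057999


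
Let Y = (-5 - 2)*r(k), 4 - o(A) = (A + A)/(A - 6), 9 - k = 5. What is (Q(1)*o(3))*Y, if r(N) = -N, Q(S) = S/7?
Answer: 24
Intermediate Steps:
k = 4 (k = 9 - 1*5 = 9 - 5 = 4)
Q(S) = S/7 (Q(S) = S*(1/7) = S/7)
o(A) = 4 - 2*A/(-6 + A) (o(A) = 4 - (A + A)/(A - 6) = 4 - 2*A/(-6 + A))
Y = 28 (Y = (-5 - 2)*(-1*4) = -7*(-4) = 28)
(Q(1)*o(3))*Y = (((1/7)*1)*(2*(-12 + 3)/(-6 + 3)))*28 = ((2*(-9)/(-3))/7)*28 = ((2*(-1/3)*(-9))/7)*28 = ((1/7)*6)*28 = (6/7)*28 = 24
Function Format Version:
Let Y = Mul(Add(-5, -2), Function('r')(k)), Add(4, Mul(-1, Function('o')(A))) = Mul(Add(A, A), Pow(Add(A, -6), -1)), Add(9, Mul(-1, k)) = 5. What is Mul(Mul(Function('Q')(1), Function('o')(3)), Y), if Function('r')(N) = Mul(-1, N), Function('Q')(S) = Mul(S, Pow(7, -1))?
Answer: 24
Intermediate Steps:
k = 4 (k = Add(9, Mul(-1, 5)) = Add(9, -5) = 4)
Function('Q')(S) = Mul(Rational(1, 7), S) (Function('Q')(S) = Mul(S, Rational(1, 7)) = Mul(Rational(1, 7), S))
Function('o')(A) = Add(4, Mul(-2, A, Pow(Add(-6, A), -1))) (Function('o')(A) = Add(4, Mul(-1, Mul(Add(A, A), Pow(Add(A, -6), -1)))) = Add(4, Mul(-1, Mul(Mul(2, A), Pow(Add(-6, A), -1)))) = Add(4, Mul(-1, Mul(2, A, Pow(Add(-6, A), -1)))) = Add(4, Mul(-2, A, Pow(Add(-6, A), -1))))
Y = 28 (Y = Mul(Add(-5, -2), Mul(-1, 4)) = Mul(-7, -4) = 28)
Mul(Mul(Function('Q')(1), Function('o')(3)), Y) = Mul(Mul(Mul(Rational(1, 7), 1), Mul(2, Pow(Add(-6, 3), -1), Add(-12, 3))), 28) = Mul(Mul(Rational(1, 7), Mul(2, Pow(-3, -1), -9)), 28) = Mul(Mul(Rational(1, 7), Mul(2, Rational(-1, 3), -9)), 28) = Mul(Mul(Rational(1, 7), 6), 28) = Mul(Rational(6, 7), 28) = 24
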